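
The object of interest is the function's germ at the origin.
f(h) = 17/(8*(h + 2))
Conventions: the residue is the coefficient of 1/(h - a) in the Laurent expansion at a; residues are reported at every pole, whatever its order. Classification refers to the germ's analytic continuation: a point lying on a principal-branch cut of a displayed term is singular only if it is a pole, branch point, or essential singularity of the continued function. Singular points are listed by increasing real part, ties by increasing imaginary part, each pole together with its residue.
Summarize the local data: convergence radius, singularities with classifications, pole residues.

Radius of convergence at 0: 2.
At -2: a pole of order 1; residue 17/8.

Denominator factor (h + 2): pole of order 1 at -2, modulus 2.
The radius of convergence is the smallest modulus among the singular points: 2.
At the order-1 pole -2 set g(h) = (h - (-2))*f(h) = 17/8.
Simple pole: residue = g(a) at a = -2, which is 17/8.


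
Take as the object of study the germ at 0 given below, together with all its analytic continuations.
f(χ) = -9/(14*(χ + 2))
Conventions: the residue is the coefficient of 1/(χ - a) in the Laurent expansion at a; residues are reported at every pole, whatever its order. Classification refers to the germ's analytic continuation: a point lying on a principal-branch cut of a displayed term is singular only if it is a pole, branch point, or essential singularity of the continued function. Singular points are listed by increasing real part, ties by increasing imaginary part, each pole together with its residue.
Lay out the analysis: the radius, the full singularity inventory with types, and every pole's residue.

Radius of convergence at 0: 2.
At -2: a pole of order 1; residue -9/14.

Denominator factor (χ + 2): pole of order 1 at -2, modulus 2.
The radius of convergence is the smallest modulus among the singular points: 2.
At the order-1 pole -2 set g(χ) = (χ - (-2))*f(χ) = -9/14.
Simple pole: residue = g(a) at a = -2, which is -9/14.


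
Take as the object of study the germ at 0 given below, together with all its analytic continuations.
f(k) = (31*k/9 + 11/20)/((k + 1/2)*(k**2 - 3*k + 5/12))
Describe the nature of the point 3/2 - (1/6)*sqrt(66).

The point is a pole of order 1.

The denominator factor k**2 - 3*k + 5/12 vanishes at 3/2 - (1/6)*sqrt(66) and appears to the power 1; the numerator there equals 343/60 - (31/54)*sqrt(66), nonzero, and no other factor vanishes.
Hence a pole whose order is the multiplicity, 1.


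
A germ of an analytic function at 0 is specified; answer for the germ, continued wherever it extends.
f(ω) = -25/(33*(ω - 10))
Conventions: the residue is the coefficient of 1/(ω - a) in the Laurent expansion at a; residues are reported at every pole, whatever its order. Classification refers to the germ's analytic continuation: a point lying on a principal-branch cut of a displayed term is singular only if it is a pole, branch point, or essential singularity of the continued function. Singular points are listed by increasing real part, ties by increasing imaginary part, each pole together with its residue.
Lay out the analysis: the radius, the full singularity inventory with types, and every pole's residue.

Denominator factor (ω - 10): pole of order 1 at 10, modulus 10.
The radius of convergence is the smallest modulus among the singular points: 10.
At the order-1 pole 10 set g(ω) = (ω - (10))*f(ω) = -25/33.
Simple pole: residue = g(a) at a = 10, which is -25/33.

Radius of convergence at 0: 10.
At 10: a pole of order 1; residue -25/33.


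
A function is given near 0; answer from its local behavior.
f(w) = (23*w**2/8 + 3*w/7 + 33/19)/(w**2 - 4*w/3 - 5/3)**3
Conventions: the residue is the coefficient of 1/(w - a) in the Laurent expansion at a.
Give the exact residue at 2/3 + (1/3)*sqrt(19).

The residue is (990657/116767616)*sqrt(19).

The factor w**2 - 4*w/3 - 5/3 splits as (w - a)(w - a') with a = 2/3 + (1/3)*sqrt(19), a' = 2/3 - (1/3)*sqrt(19). At the order-3 pole a set g(w) = (w - a)^3*f(w) = [23*w**2/8 + 3*w/7 + 33/19] / (w - a')^3.
Order-3 pole: residue = g''(a)/2; g''(2/3 + (1/3)*sqrt(19)) = (990657/58383808)*sqrt(19), so the residue is (990657/116767616)*sqrt(19).


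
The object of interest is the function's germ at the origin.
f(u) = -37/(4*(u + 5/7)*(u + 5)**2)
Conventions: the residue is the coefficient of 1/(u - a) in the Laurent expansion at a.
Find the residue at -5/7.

The residue is -1813/3600.

At the order-1 pole -5/7 set g(u) = (u - (-5/7))*f(u) = -37/(4*(u + 5)**2).
Simple pole: residue = g(a) at a = -5/7, which is -1813/3600.


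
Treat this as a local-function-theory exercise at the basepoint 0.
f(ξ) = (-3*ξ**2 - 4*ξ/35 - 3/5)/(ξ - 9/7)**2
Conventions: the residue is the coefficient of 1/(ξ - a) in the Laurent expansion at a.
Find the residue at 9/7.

At the order-2 pole 9/7 set g(ξ) = (ξ - (9/7))^2*f(ξ) = -3*ξ**2 - 4*ξ/35 - 3/5.
Order-2 pole: residue = g'(a); g'(9/7) = -274/35, so the residue is -274/35.

The residue is -274/35.


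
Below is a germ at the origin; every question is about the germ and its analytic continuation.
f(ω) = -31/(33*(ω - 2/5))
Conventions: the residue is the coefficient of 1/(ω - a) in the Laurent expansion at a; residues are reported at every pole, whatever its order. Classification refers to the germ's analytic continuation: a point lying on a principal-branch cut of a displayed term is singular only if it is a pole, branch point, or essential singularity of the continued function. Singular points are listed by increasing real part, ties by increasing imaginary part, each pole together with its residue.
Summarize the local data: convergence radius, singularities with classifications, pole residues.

Radius of convergence at 0: 2/5.
At 2/5: a pole of order 1; residue -31/33.

Denominator factor (ω - 2/5): pole of order 1 at 2/5, modulus 2/5.
The radius of convergence is the smallest modulus among the singular points: 2/5.
At the order-1 pole 2/5 set g(ω) = (ω - (2/5))*f(ω) = -31/33.
Simple pole: residue = g(a) at a = 2/5, which is -31/33.


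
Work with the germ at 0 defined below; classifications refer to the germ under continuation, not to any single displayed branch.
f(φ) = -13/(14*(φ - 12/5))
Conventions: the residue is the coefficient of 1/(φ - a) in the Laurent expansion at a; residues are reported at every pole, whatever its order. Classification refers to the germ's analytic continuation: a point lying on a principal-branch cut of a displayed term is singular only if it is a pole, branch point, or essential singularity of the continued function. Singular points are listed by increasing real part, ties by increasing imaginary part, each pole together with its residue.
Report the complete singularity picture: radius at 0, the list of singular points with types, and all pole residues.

Denominator factor (φ - 12/5): pole of order 1 at 12/5, modulus 12/5.
The radius of convergence is the smallest modulus among the singular points: 12/5.
At the order-1 pole 12/5 set g(φ) = (φ - (12/5))*f(φ) = -13/14.
Simple pole: residue = g(a) at a = 12/5, which is -13/14.

Radius of convergence at 0: 12/5.
At 12/5: a pole of order 1; residue -13/14.


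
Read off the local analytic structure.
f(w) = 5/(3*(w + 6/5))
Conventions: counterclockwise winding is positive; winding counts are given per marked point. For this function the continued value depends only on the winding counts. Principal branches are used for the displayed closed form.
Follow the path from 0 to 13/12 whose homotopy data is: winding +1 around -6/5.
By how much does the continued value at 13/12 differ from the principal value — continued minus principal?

Continued minus principal equals 0.

The function is rational, hence single-valued: continuing it around any pole returns the same value, so the difference is 0.


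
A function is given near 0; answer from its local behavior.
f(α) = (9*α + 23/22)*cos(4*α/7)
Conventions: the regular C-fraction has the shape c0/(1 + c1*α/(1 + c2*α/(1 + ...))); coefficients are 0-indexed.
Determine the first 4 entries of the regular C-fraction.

Taylor coefficients (expand at 0): a_0 = 23/22, a_1 = 9, a_2 = -92/539, a_3 = -72/49.
c0 = a_0 = 23/22. Peel one level at a time: if S = 1 + c*α/S' with S'(0) = 1, then c is the α-coefficient of S and S' = c*α/(S - 1).
S_1 = c0/f = 1 + (-198/23)*α + (1925228/25921)*α^2 + ...; c1 = -198/23.
S_2 = c1*α/(S_1 - 1) = 1 + (962614/111573)*α + (3850456/23532201)*α^2 + ...; c2 = 962614/111573.
S_3 = c2*α/(S_2 - 1) = 1 + (-92/4851)*α + ...; c3 = -92/4851.

The regular C-fraction coefficients are [23/22, -198/23, 962614/111573, -92/4851].


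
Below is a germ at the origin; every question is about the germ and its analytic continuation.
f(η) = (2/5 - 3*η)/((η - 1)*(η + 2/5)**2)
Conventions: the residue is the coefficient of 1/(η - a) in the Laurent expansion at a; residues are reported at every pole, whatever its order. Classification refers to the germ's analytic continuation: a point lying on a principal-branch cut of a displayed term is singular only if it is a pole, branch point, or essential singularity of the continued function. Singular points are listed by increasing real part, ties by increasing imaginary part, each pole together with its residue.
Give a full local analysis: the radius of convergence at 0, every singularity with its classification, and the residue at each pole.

Denominator factor (η - 1): pole of order 1 at 1, modulus 1.
Denominator factor (η + 2/5)^2: pole of order 2 at -2/5, modulus 2/5.
The radius of convergence is the smallest modulus among the singular points: 2/5.
At the order-2 pole -2/5 set g(η) = (η - (-2/5))^2*f(η) = (2/5 - 3*η)/(η - 1).
Order-2 pole: residue = g'(a); g'(-2/5) = 65/49, so the residue is 65/49.
At the order-1 pole 1 set g(η) = (η - (1))*f(η) = (2/5 - 3*η)/(η + 2/5)**2.
Simple pole: residue = g(a) at a = 1, which is -65/49.
List the singular points by increasing real part (a conjugate pair: the negative imaginary part first).

Radius of convergence at 0: 2/5.
At -2/5: a pole of order 2; residue 65/49.
At 1: a pole of order 1; residue -65/49.


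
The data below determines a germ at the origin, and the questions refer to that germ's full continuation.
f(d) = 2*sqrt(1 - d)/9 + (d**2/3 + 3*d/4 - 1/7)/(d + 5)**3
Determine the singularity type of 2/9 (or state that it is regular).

The point is a regular point.

Denominator factors: d + 5 = 47/9 at d = 2/9 — none vanishes.
Branch term sqrt(1 - d/(1)): argument at 2/9 is 7/9, nonzero, so 2/9 is not its branch point (a point on a principal cut is still regular for the continued germ).
So the germ continues analytically to 2/9.


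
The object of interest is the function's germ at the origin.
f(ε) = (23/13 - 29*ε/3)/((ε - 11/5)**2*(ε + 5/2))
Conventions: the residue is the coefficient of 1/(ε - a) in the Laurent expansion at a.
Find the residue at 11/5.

At the order-2 pole 11/5 set g(ε) = (ε - (11/5))^2*f(ε) = (23/13 - 29*ε/3)/(ε + 5/2).
Order-2 pole: residue = g'(a); g'(11/5) = -101150/86151, so the residue is -101150/86151.

The residue is -101150/86151.


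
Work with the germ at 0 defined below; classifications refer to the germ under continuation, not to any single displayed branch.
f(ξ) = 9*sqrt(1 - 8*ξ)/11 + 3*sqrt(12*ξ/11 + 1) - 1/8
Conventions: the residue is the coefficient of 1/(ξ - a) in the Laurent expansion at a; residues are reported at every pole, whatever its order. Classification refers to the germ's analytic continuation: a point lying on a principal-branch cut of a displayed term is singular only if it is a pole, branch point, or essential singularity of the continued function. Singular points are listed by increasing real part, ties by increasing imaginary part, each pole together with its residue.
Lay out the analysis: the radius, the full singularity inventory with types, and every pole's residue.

Radius of convergence at 0: 1/8.
At -11/12: an algebraic (square-root) branch point.
At 1/8: an algebraic (square-root) branch point.

Branch term (9/11)*sqrt(1 - ξ/(1/8)): its argument vanishes at ξ = 1/8, a square-root branch point, modulus 1/8.
Branch term (3)*sqrt(1 - ξ/(-11/12)): its argument vanishes at ξ = -11/12, a square-root branch point, modulus 11/12.
The radius of convergence is the smallest modulus among the singular points: 1/8.
List the singular points by increasing real part (a conjugate pair: the negative imaginary part first).


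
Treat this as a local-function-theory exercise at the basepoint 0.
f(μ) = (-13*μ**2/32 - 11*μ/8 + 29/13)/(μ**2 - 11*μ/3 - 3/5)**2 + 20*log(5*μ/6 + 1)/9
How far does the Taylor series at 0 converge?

Denominator factor (μ**2 - 11*μ/3 - 3/5)^2: discriminant 713/45, real irrational roots 11/6 + (1/30)*sqrt(3565) and 11/6 - (1/30)*sqrt(3565); poles of order 2, moduli 11/6 + (1/30)*sqrt(3565) and -11/6 + (1/30)*sqrt(3565).
Branch term (20/9)*log(1 - μ/(-6/5)): its argument vanishes at μ = -6/5, a logarithmic branch point, modulus 6/5.
The radius of convergence is the smallest modulus among the singular points: -11/6 + (1/30)*sqrt(3565).

The radius of convergence is -11/6 + (1/30)*sqrt(3565).


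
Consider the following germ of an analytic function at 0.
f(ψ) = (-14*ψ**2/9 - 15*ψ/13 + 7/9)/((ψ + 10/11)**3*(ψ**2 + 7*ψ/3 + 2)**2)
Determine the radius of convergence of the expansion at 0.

Denominator factor (ψ + 10/11)^3: pole of order 3 at -10/11, modulus 10/11.
Denominator factor (ψ**2 + 7*ψ/3 + 2)^2: discriminant -23/9, complex-conjugate roots (-7/6) + ((1/6)*sqrt(23))*i and (-7/6) - ((1/6)*sqrt(23))*i; poles of order 2, moduli sqrt(2) and sqrt(2).
The radius of convergence is the smallest modulus among the singular points: 10/11.

The radius of convergence is 10/11.


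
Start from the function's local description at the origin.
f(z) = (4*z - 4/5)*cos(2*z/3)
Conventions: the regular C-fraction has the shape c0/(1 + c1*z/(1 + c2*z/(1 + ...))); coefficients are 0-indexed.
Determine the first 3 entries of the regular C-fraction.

The regular C-fraction coefficients are [-4/5, 5, -227/45].

Taylor coefficients (expand at 0): a_0 = -4/5, a_1 = 4, a_2 = 8/45.
c0 = a_0 = -4/5. Peel one level at a time: if S = 1 + c*z/S' with S'(0) = 1, then c is the z-coefficient of S and S' = c*z/(S - 1).
S_1 = c0/f = 1 + (5)*z + (227/9)*z^2 + ...; c1 = 5.
S_2 = c1*z/(S_1 - 1) = 1 + (-227/45)*z + ...; c2 = -227/45.


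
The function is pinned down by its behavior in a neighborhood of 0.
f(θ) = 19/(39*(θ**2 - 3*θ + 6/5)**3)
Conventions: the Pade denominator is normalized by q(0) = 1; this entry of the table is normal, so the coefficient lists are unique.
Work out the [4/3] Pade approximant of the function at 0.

Taylor coefficients needed (expand at 0): a_0 = 2375/8424, a_1 = 11875/5616, a_2 = 83125/8424, a_3 = 415625/11232, a_4 = 49459375/404352, a_5 = 301328125/808704, a_6 = 7803359375/7278336, a_7 = 7176953125/2426112.
Write the denominator as Q(θ) = 1 + q1*θ + q2*θ^2 + q3*θ^3. Requiring Q*f - P = O(θ^8) with deg P <= 4 kills the coefficients of θ^5..θ^7 in Q*f:
  θ^5: a_5 + q1*a_4 + q2*a_3 + q3*a_2 = 0, i.e. 301328125/808704 + (49459375/404352)*q1 + (415625/11232)*q2 + (83125/8424)*q3 = 0.
  θ^6: a_6 + q1*a_5 + q2*a_4 + q3*a_3 = 0, i.e. 7803359375/7278336 + (301328125/808704)*q1 + (49459375/404352)*q2 + (415625/11232)*q3 = 0.
  θ^7: a_7 + q1*a_6 + q2*a_5 + q3*a_4 = 0, i.e. 7176953125/2426112 + (7803359375/7278336)*q1 + (301328125/808704)*q2 + (49459375/404352)*q3 = 0.
Solving this linear system: q1 = -259475/40838, q2 = 9914825/735084, q3 = -4694875/490056.
The numerator is Q*f truncated at degree 4: P0 = a_0 = 2375/8424; P1 = a_1 + q1*a_0 = 55586875/172009656; P2 = a_2 + q1*a_1 + q2*a_0 = 182174375/774043452; P3 = a_3 + q1*a_2 + q2*a_1 + q3*a_0 = 3621875/28668276; P4 = a_4 + q1*a_3 + q2*a_2 + q3*a_1 = 65965625/1548086904.

The Pade approximant has numerator coefficients [2375/8424, 55586875/172009656, 182174375/774043452, 3621875/28668276, 65965625/1548086904]; denominator coefficients [1, -259475/40838, 9914825/735084, -4694875/490056].


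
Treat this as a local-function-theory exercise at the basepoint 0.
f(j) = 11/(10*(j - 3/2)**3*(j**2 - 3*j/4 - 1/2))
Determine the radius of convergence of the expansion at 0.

The radius of convergence is -3/8 + (1/8)*sqrt(41).

Denominator factor (j**2 - 3*j/4 - 1/2): discriminant 41/16, real irrational roots 3/8 + (1/8)*sqrt(41) and 3/8 - (1/8)*sqrt(41); poles of order 1, moduli 3/8 + (1/8)*sqrt(41) and -3/8 + (1/8)*sqrt(41).
Denominator factor (j - 3/2)^3: pole of order 3 at 3/2, modulus 3/2.
The radius of convergence is the smallest modulus among the singular points: -3/8 + (1/8)*sqrt(41).


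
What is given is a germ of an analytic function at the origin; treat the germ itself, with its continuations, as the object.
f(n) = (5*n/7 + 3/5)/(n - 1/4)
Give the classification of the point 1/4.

The point is a pole of order 1.

The denominator factor n - 1/4 vanishes at 1/4 and appears to the power 1; the numerator there equals 109/140, nonzero, and no other factor vanishes.
Hence a pole whose order is the multiplicity, 1.


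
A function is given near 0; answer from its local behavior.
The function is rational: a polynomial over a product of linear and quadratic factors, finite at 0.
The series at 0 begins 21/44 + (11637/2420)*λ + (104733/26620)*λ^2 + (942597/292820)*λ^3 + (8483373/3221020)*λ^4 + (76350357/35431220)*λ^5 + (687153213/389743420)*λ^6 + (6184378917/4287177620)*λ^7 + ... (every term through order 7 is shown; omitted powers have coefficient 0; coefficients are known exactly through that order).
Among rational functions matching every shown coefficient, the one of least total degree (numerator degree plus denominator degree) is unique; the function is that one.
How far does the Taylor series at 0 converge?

No rational of total degree below 2 reproduces all 8 coefficients; solving the [1/1] Pade equations on them gives f(λ) = (-27*λ/5 - 7/12)/(λ - 11/9), whose expansion matches every shown term.
Denominator factor (λ - 11/9): pole of order 1 at 11/9, modulus 11/9.
The radius of convergence is the smallest modulus among the singular points: 11/9.

The radius of convergence is 11/9.


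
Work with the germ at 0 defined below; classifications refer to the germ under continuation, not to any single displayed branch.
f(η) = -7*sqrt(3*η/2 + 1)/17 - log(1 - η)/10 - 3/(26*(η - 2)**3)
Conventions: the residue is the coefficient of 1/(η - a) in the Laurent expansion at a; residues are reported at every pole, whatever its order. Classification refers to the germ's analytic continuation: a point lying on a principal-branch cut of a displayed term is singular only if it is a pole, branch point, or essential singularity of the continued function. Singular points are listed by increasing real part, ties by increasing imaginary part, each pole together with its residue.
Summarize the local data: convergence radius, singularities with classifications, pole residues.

Radius of convergence at 0: 2/3.
At -2/3: an algebraic (square-root) branch point.
At 1: a logarithmic branch point.
At 2: a pole of order 3; residue 0.

Denominator factor (η - 2)^3: pole of order 3 at 2, modulus 2.
Branch term (-1/10)*log(1 - η/(1)): its argument vanishes at η = 1, a logarithmic branch point, modulus 1.
Branch term (-7/17)*sqrt(1 - η/(-2/3)): its argument vanishes at η = -2/3, a square-root branch point, modulus 2/3.
The radius of convergence is the smallest modulus among the singular points: 2/3.
The branch terms are analytic at 2 and contribute nothing to the residue; only the rational part matters.
At the order-3 pole 2 set g(η) = (η - (2))^3*(rational part) = -3/26.
Order-3 pole: residue = g''(a)/2; g''(2) = 0, so the residue is 0.
List the singular points by increasing real part (a conjugate pair: the negative imaginary part first).


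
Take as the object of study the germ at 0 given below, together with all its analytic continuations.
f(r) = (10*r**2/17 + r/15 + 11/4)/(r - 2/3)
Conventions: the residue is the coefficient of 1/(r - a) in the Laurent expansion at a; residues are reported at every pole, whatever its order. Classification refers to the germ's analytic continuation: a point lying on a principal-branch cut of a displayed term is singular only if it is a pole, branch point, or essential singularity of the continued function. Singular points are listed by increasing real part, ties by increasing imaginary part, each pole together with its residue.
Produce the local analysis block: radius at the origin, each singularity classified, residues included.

Denominator factor (r - 2/3): pole of order 1 at 2/3, modulus 2/3.
The radius of convergence is the smallest modulus among the singular points: 2/3.
At the order-1 pole 2/3 set g(r) = (r - (2/3))*f(r) = 10*r**2/17 + r/15 + 11/4.
Simple pole: residue = g(a) at a = 2/3, which is 1039/340.

Radius of convergence at 0: 2/3.
At 2/3: a pole of order 1; residue 1039/340.


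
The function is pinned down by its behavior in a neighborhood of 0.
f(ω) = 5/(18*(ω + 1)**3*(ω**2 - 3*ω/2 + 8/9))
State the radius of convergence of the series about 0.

Denominator factor (ω**2 - 3*ω/2 + 8/9): discriminant -47/36, complex-conjugate roots (3/4) + ((1/12)*sqrt(47))*i and (3/4) - ((1/12)*sqrt(47))*i; poles of order 1, moduli (2/3)*sqrt(2) and (2/3)*sqrt(2).
Denominator factor (ω + 1)^3: pole of order 3 at -1, modulus 1.
The radius of convergence is the smallest modulus among the singular points: (2/3)*sqrt(2).

The radius of convergence is (2/3)*sqrt(2).


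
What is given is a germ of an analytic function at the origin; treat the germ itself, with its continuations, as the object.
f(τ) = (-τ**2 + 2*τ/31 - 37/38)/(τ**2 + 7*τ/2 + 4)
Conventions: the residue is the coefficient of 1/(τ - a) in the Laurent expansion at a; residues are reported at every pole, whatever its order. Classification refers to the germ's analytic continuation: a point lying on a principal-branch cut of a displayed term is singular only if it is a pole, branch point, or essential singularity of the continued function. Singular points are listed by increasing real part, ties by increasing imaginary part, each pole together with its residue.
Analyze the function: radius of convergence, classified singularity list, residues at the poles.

Radius of convergence at 0: 2.
At (-7/4) - ((1/4)*sqrt(15))*i: a pole of order 1; residue (221/124) - ((15133/35340)*sqrt(15))*i.
At (-7/4) + ((1/4)*sqrt(15))*i: a pole of order 1; residue (221/124) + ((15133/35340)*sqrt(15))*i.

Denominator factor (τ**2 + 7*τ/2 + 4): discriminant -15/4, complex-conjugate roots (-7/4) + ((1/4)*sqrt(15))*i and (-7/4) - ((1/4)*sqrt(15))*i; poles of order 1, moduli 2 and 2.
The radius of convergence is the smallest modulus among the singular points: 2.
The factor τ**2 + 7*τ/2 + 4 splits as (τ - a)(τ - a') with a = (-7/4) - ((1/4)*sqrt(15))*i, a' = (-7/4) + ((1/4)*sqrt(15))*i. At the order-1 pole a set g(τ) = (τ - a)*f(τ) = [-τ**2 + 2*τ/31 - 37/38] / (τ - a').
Simple pole: residue = g(a) at a = (-7/4) - ((1/4)*sqrt(15))*i, which is (221/124) - ((15133/35340)*sqrt(15))*i.
The factor τ**2 + 7*τ/2 + 4 splits as (τ - a)(τ - a') with a = (-7/4) + ((1/4)*sqrt(15))*i, a' = (-7/4) - ((1/4)*sqrt(15))*i. At the order-1 pole a set g(τ) = (τ - a)*f(τ) = [-τ**2 + 2*τ/31 - 37/38] / (τ - a').
Simple pole: residue = g(a) at a = (-7/4) + ((1/4)*sqrt(15))*i, which is (221/124) + ((15133/35340)*sqrt(15))*i.
List the singular points by increasing real part (a conjugate pair: the negative imaginary part first).


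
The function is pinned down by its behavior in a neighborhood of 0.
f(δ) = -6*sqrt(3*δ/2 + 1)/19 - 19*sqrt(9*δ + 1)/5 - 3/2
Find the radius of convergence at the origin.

Branch term (-6/19)*sqrt(1 - δ/(-2/3)): its argument vanishes at δ = -2/3, a square-root branch point, modulus 2/3.
Branch term (-19/5)*sqrt(1 - δ/(-1/9)): its argument vanishes at δ = -1/9, a square-root branch point, modulus 1/9.
The radius of convergence is the smallest modulus among the singular points: 1/9.

The radius of convergence is 1/9.


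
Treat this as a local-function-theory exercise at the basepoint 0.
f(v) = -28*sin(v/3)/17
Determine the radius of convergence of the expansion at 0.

The radius of convergence is infinite.

The factor -sin(v/3) is entire and contributes no finite singular point.
The polynomial part has no poles.
No finite singular points: the Taylor series at 0 converges everywhere.


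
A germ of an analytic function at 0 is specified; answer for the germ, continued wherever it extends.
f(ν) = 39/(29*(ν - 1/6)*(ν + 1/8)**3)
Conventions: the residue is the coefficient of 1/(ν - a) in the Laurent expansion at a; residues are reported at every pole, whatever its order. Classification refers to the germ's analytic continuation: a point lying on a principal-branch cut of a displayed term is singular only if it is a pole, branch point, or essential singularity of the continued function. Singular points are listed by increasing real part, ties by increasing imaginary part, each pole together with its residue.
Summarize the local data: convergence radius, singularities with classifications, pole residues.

Denominator factor (ν - 1/6): pole of order 1 at 1/6, modulus 1/6.
Denominator factor (ν + 1/8)^3: pole of order 3 at -1/8, modulus 1/8.
The radius of convergence is the smallest modulus among the singular points: 1/8.
At the order-3 pole -1/8 set g(ν) = (ν - (-1/8))^3*f(ν) = 39/(29*(ν - 1/6)).
Order-3 pole: residue = g''(a)/2; g''(-1/8) = -1078272/9947, so the residue is -539136/9947.
At the order-1 pole 1/6 set g(ν) = (ν - (1/6))*f(ν) = 39/(29*(ν + 1/8)**3).
Simple pole: residue = g(a) at a = 1/6, which is 539136/9947.
List the singular points by increasing real part (a conjugate pair: the negative imaginary part first).

Radius of convergence at 0: 1/8.
At -1/8: a pole of order 3; residue -539136/9947.
At 1/6: a pole of order 1; residue 539136/9947.


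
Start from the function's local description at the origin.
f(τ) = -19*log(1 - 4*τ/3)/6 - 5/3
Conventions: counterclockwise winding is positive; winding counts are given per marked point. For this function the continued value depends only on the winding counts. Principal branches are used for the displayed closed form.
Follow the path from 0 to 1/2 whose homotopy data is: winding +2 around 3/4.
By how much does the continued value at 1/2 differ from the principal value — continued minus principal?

The rational part is single-valued and drops out of the difference; each branch term changes only by its own monodromy.
(-19/6)*log(1 - τ/(3/4)): each positive loop around 3/4 adds 2*pi*i to the log, so winding +2 contributes (-19/6)*(2)*2*pi*i = -(38/3)*pi*i.
Summing the contributions at τ = 1/2 gives -(38/3)*pi*i.

Continued minus principal equals -(38/3)*pi*i.


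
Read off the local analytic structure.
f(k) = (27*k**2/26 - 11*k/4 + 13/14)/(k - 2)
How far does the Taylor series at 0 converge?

Denominator factor (k - 2): pole of order 1 at 2, modulus 2.
The radius of convergence is the smallest modulus among the singular points: 2.

The radius of convergence is 2.


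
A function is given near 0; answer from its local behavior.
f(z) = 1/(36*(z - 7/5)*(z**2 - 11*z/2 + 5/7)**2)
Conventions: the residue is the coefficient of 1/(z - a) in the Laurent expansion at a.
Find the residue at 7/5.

At the order-1 pole 7/5 set g(z) = (z - (7/5))*f(z) = 1/(36*(z**2 - 11*z/2 + 5/7)**2).
Simple pole: residue = g(a) at a = 7/5, which is 30625/27846729.

The residue is 30625/27846729.


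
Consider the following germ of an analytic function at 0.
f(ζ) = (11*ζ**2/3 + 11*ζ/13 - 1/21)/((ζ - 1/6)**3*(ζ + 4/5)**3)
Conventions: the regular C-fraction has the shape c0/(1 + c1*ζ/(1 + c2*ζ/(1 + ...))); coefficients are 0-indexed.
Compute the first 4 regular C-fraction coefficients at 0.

Taylor coefficients (expand at 0): a_0 = 1125/56, a_1 = -205875/2912, a_2 = -20163375/5824, a_3 = -1124767125/23296.
c0 = a_0 = 1125/56. Peel one level at a time: if S = 1 + c*ζ/S' with S'(0) = 1, then c is the ζ-coefficient of S and S' = c*ζ/(S - 1).
S_1 = c0/f = 1 + (183/52)*ζ + (499487/2704)*ζ^2 + ...; c1 = 183/52.
S_2 = c1*ζ/(S_1 - 1) = 1 + (-499487/9516)*ζ + (459505739/267912)*ζ^2 + ...; c2 = -499487/9516.
S_3 = c2*ζ/(S_2 - 1) = 1 + (5973574607/182812242)*ζ + ...; c3 = 5973574607/182812242.

The regular C-fraction coefficients are [1125/56, 183/52, -499487/9516, 5973574607/182812242].


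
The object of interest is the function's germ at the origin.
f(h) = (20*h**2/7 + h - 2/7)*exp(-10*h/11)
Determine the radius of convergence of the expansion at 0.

The radius of convergence is infinite.

The factor exp(-10*h/11) is entire and contributes no finite singular point.
The polynomial part has no poles.
No finite singular points: the Taylor series at 0 converges everywhere.


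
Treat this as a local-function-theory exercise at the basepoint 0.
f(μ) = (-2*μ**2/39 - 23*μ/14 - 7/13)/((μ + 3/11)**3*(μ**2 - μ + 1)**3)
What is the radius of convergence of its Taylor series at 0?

The radius of convergence is 3/11.

Denominator factor (μ**2 - μ + 1)^3: discriminant -3, complex-conjugate roots (1/2) + ((1/2)*sqrt(3))*i and (1/2) - ((1/2)*sqrt(3))*i; poles of order 3, moduli 1 and 1.
Denominator factor (μ + 3/11)^3: pole of order 3 at -3/11, modulus 3/11.
The radius of convergence is the smallest modulus among the singular points: 3/11.


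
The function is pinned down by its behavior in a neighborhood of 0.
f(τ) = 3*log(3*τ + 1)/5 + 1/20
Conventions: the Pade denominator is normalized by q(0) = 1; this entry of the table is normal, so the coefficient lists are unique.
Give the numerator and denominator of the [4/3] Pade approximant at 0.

The Pade approximant has numerator coefficients [1/20, 72/35, 243/35, 972/175, 243/700]; denominator coefficients [1, 36/7, 54/7, 108/35].

Taylor coefficients needed (expand at 0): a_0 = 1/20, a_1 = 9/5, a_2 = -27/10, a_3 = 27/5, a_4 = -243/20, a_5 = 729/25, a_6 = -729/10, a_7 = 6561/35.
Write the denominator as Q(τ) = 1 + q1*τ + q2*τ^2 + q3*τ^3. Requiring Q*f - P = O(τ^8) with deg P <= 4 kills the coefficients of τ^5..τ^7 in Q*f:
  τ^5: a_5 + q1*a_4 + q2*a_3 + q3*a_2 = 0, i.e. 729/25 + (-243/20)*q1 + (27/5)*q2 + (-27/10)*q3 = 0.
  τ^6: a_6 + q1*a_5 + q2*a_4 + q3*a_3 = 0, i.e. -729/10 + (729/25)*q1 + (-243/20)*q2 + (27/5)*q3 = 0.
  τ^7: a_7 + q1*a_6 + q2*a_5 + q3*a_4 = 0, i.e. 6561/35 + (-729/10)*q1 + (729/25)*q2 + (-243/20)*q3 = 0.
Solving this linear system: q1 = 36/7, q2 = 54/7, q3 = 108/35.
The numerator is Q*f truncated at degree 4: P0 = a_0 = 1/20; P1 = a_1 + q1*a_0 = 72/35; P2 = a_2 + q1*a_1 + q2*a_0 = 243/35; P3 = a_3 + q1*a_2 + q2*a_1 + q3*a_0 = 972/175; P4 = a_4 + q1*a_3 + q2*a_2 + q3*a_1 = 243/700.


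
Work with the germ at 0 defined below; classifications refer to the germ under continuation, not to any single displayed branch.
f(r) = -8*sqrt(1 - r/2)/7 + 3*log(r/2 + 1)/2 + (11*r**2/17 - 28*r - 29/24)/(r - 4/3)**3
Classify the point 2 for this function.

The term (-8/7)*sqrt(1 - r/(2)) has argument 1 - 2/(2) = 0 at 2: a square-root (algebraic, two-sheeted) branch point; the remaining terms are analytic or single-valued there.

The point is an algebraic (square-root) branch point.


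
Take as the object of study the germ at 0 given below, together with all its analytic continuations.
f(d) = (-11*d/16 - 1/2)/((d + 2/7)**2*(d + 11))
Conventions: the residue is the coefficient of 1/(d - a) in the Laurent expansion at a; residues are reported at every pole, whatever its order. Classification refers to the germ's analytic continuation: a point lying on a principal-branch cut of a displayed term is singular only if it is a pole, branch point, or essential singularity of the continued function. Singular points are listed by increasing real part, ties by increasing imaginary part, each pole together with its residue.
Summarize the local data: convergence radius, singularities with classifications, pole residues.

Denominator factor (d + 2/7)^2: pole of order 2 at -2/7, modulus 2/7.
Denominator factor (d + 11): pole of order 1 at -11, modulus 11.
The radius of convergence is the smallest modulus among the singular points: 2/7.
At the order-1 pole -11 set g(d) = (d - (-11))*f(d) = (-11*d/16 - 1/2)/(d + 2/7)**2.
Simple pole: residue = g(a) at a = -11, which is 5537/90000.
At the order-2 pole -2/7 set g(d) = (d - (-2/7))^2*f(d) = (-11*d/16 - 1/2)/(d + 11).
Order-2 pole: residue = g'(a); g'(-2/7) = -5537/90000, so the residue is -5537/90000.
List the singular points by increasing real part (a conjugate pair: the negative imaginary part first).

Radius of convergence at 0: 2/7.
At -11: a pole of order 1; residue 5537/90000.
At -2/7: a pole of order 2; residue -5537/90000.


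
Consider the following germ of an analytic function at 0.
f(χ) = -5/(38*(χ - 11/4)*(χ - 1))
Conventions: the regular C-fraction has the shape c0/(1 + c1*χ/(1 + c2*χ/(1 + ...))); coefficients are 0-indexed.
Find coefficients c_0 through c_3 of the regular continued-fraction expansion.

The regular C-fraction coefficients are [-10/209, -15/11, 4/15, -4/15].

Taylor coefficients (expand at 0): a_0 = -10/209, a_1 = -150/2299, a_2 = -1810/25289, a_3 = -20550/278179.
c0 = a_0 = -10/209. Peel one level at a time: if S = 1 + c*χ/S' with S'(0) = 1, then c is the χ-coefficient of S and S' = c*χ/(S - 1).
S_1 = c0/f = 1 + (-15/11)*χ + (4/11)*χ^2 + ...; c1 = -15/11.
S_2 = c1*χ/(S_1 - 1) = 1 + (4/15)*χ + (16/225)*χ^2 + ...; c2 = 4/15.
S_3 = c2*χ/(S_2 - 1) = 1 + (-4/15)*χ + ...; c3 = -4/15.


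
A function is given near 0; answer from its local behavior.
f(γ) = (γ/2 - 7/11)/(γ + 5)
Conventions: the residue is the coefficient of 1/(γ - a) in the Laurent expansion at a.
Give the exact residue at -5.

The residue is -69/22.

At the order-1 pole -5 set g(γ) = (γ - (-5))*f(γ) = γ/2 - 7/11.
Simple pole: residue = g(a) at a = -5, which is -69/22.


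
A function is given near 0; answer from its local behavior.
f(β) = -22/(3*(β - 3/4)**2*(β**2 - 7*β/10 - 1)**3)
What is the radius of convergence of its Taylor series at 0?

Denominator factor (β - 3/4)^2: pole of order 2 at 3/4, modulus 3/4.
Denominator factor (β**2 - 7*β/10 - 1)^3: discriminant 449/100, real irrational roots 7/20 + (1/20)*sqrt(449) and 7/20 - (1/20)*sqrt(449); poles of order 3, moduli 7/20 + (1/20)*sqrt(449) and -7/20 + (1/20)*sqrt(449).
The radius of convergence is the smallest modulus among the singular points: -7/20 + (1/20)*sqrt(449).

The radius of convergence is -7/20 + (1/20)*sqrt(449).


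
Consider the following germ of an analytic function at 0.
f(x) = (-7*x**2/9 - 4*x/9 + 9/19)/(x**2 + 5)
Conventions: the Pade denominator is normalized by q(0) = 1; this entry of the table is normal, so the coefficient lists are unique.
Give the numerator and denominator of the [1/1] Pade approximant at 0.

The Pade approximant has numerator coefficients [9/95, -44653/162450]; denominator coefficients [1, -373/190].

Taylor coefficients needed (expand at 0): a_0 = 9/95, a_1 = -4/45, a_2 = -746/4275.
Write the denominator as Q(x) = 1 + q1*x. Requiring Q*f - P = O(x^3) with deg P <= 1 kills the coefficients of x^2..x^2 in Q*f:
  x^2: a_2 + q1*a_1 = 0, i.e. -746/4275 + (-4/45)*q1 = 0.
Solving this linear system: q1 = -373/190.
The numerator is Q*f truncated at degree 1: P0 = a_0 = 9/95; P1 = a_1 + q1*a_0 = -44653/162450.


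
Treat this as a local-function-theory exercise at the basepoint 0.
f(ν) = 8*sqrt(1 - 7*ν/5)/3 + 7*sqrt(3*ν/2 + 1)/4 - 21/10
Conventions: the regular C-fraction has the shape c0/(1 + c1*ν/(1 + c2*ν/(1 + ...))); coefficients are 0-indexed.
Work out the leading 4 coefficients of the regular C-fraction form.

Taylor coefficients (expand at 0): a_0 = 139/60, a_1 = -133/240, a_2 = -10997/9600, a_3 = -16933/192000.
c0 = a_0 = 139/60. Peel one level at a time: if S = 1 + c*ν/S' with S'(0) = 1, then c is the ν-coefficient of S and S' = c*ν/(S - 1).
S_1 = c0/f = 1 + (133/556)*ν + (1705473/3091360)*ν^2 + ...; c1 = 133/556.
S_2 = c1*ν/(S_1 - 1) = 1 + (-243639/105640)*ν + (2376119/577600)*ν^2 + ...; c2 = -243639/105640.
S_3 = c2*ν/(S_2 - 1) = 1 + (330280541/185165640)*ν + ...; c3 = 330280541/185165640.

The regular C-fraction coefficients are [139/60, 133/556, -243639/105640, 330280541/185165640].


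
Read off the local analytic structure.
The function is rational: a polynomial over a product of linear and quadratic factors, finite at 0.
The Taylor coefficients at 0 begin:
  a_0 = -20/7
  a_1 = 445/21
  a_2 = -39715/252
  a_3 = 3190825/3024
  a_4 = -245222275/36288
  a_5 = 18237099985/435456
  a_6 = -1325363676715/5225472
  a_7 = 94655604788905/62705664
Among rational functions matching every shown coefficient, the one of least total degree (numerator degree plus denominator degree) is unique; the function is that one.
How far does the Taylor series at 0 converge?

The radius of convergence is -9/16 + (1/16)*sqrt(145).

No rational of total degree below 6 reproduces all 8 coefficients; solving the [1/5] Pade equations on them gives f(h) = (h/2 + 3/7)/((h - 12/5)*(h**2 - 9*h/8 - 1/4)**2), whose expansion matches every shown term.
Denominator factor (h - 12/5): pole of order 1 at 12/5, modulus 12/5.
Denominator factor (h**2 - 9*h/8 - 1/4)^2: discriminant 145/64, real irrational roots 9/16 + (1/16)*sqrt(145) and 9/16 - (1/16)*sqrt(145); poles of order 2, moduli 9/16 + (1/16)*sqrt(145) and -9/16 + (1/16)*sqrt(145).
The radius of convergence is the smallest modulus among the singular points: -9/16 + (1/16)*sqrt(145).


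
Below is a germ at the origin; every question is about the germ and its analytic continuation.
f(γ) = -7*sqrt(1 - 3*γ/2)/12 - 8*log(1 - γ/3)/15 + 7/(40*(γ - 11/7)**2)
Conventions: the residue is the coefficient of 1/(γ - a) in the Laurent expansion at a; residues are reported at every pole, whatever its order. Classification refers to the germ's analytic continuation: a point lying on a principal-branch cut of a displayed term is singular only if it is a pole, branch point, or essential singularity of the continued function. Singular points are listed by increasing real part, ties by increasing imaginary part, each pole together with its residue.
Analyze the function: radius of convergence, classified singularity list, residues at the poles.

Radius of convergence at 0: 2/3.
At 2/3: an algebraic (square-root) branch point.
At 11/7: a pole of order 2; residue 0.
At 3: a logarithmic branch point.

Denominator factor (γ - 11/7)^2: pole of order 2 at 11/7, modulus 11/7.
Branch term (-8/15)*log(1 - γ/(3)): its argument vanishes at γ = 3, a logarithmic branch point, modulus 3.
Branch term (-7/12)*sqrt(1 - γ/(2/3)): its argument vanishes at γ = 2/3, a square-root branch point, modulus 2/3.
The radius of convergence is the smallest modulus among the singular points: 2/3.
The branch terms are analytic at 11/7 and contribute nothing to the residue; only the rational part matters.
At the order-2 pole 11/7 set g(γ) = (γ - (11/7))^2*(rational part) = 7/40.
Order-2 pole: residue = g'(a); g'(11/7) = 0, so the residue is 0.
List the singular points by increasing real part (a conjugate pair: the negative imaginary part first).


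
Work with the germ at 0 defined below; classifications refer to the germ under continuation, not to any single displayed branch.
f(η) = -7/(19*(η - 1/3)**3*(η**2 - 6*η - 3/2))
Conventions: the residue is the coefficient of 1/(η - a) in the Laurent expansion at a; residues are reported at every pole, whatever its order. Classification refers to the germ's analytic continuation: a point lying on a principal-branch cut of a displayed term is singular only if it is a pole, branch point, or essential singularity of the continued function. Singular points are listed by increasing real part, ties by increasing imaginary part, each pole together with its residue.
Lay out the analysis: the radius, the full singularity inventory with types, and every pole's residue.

Denominator factor (η**2 - 6*η - 3/2): discriminant 42, real irrational roots 3 + (1/2)*sqrt(42) and 3 - (1/2)*sqrt(42); poles of order 1, moduli 3 + (1/2)*sqrt(42) and -3 + (1/2)*sqrt(42).
Denominator factor (η - 1/3)^3: pole of order 3 at 1/3, modulus 1/3.
The radius of convergence is the smallest modulus among the singular points: -3 + (1/2)*sqrt(42).
The factor η**2 - 6*η - 3/2 splits as (η - a)(η - a') with a = 3 - (1/2)*sqrt(42), a' = 3 + (1/2)*sqrt(42). At the order-1 pole a set g(η) = (η - a)*f(η) = [-7/(19*(η - 1/3)**3)] / (η - a').
Simple pole: residue = g(a) at a = 3 - (1/2)*sqrt(42), which is -649782/4312639 - (100080/4312639)*sqrt(42).
At the order-3 pole 1/3 set g(η) = (η - (1/3))^3*f(η) = -7/(19*(η**2 - 6*η - 3/2)).
Order-3 pole: residue = g''(a)/2; g''(1/3) = 2599128/4312639, so the residue is 1299564/4312639.
The factor η**2 - 6*η - 3/2 splits as (η - a)(η - a') with a = 3 + (1/2)*sqrt(42), a' = 3 - (1/2)*sqrt(42). At the order-1 pole a set g(η) = (η - a)*f(η) = [-7/(19*(η - 1/3)**3)] / (η - a').
Simple pole: residue = g(a) at a = 3 + (1/2)*sqrt(42), which is -649782/4312639 + (100080/4312639)*sqrt(42).
List the singular points by increasing real part (a conjugate pair: the negative imaginary part first).

Radius of convergence at 0: -3 + (1/2)*sqrt(42).
At 3 - (1/2)*sqrt(42): a pole of order 1; residue -649782/4312639 - (100080/4312639)*sqrt(42).
At 1/3: a pole of order 3; residue 1299564/4312639.
At 3 + (1/2)*sqrt(42): a pole of order 1; residue -649782/4312639 + (100080/4312639)*sqrt(42).
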